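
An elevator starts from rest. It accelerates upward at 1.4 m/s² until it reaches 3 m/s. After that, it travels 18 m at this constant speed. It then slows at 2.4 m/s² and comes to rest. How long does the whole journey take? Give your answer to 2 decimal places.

9.39 s

Phase 1 (accelerating): v₀ = 0 m/s, a = 1.4 m/s².
v = v₀ + at → t = (3 − 0) / 1.4 = 2.14 s
v² = v₀² + 2aΔx → Δx = (3² − 0²)/(2·1.4) = 3.21 m

Phase 2 (constant speed): v₀ = 3.00 m/s, a = 0 m/s².
Constant speed: t = d/v = 18/3.00 = 6.00 s

Phase 3 (decelerating): v₀ = 3.00 m/s, a = -2.4 m/s².
v = v₀ + at → t = (0 − 3.00) / -2.4 = 1.25 s
v² = v₀² + 2aΔx → Δx = (0² − 3.00²)/(2·-2.4) = 1.88 m
Total time = 2.14 + 6.00 + 1.25 = 9.39 s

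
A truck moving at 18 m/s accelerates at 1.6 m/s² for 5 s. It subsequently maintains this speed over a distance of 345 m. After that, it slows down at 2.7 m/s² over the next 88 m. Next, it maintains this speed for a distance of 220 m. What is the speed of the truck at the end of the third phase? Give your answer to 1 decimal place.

14.2 m/s

Phase 1 (accelerating): v₀ = 18.0 m/s, a = 1.6 m/s².
v = v₀ + at = 18.0 + (1.6)(5) = 26.0 m/s
Δx = v₀t + ½at² = 18.0·5 + 0.5·1.6·5² = 110 m

Phase 2 (constant speed): v₀ = 26.0 m/s, a = 0 m/s².
Constant speed: t = d/v = 345/26.0 = 13.3 s

Phase 3 (decelerating): v₀ = 26.0 m/s, a = -2.7 m/s².
v² = v₀² + 2aΔx = 26.0² + 2·-2.7·88 = 201 → v = 14.2 m/s
t = (v − v₀)/a = (14.2 − 26.0)/-2.7 = 4.38 s
Speed at end of phase 3 = 14.2 m/s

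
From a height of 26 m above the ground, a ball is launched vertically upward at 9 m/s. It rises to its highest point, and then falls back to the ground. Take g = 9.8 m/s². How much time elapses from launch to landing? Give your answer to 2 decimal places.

3.40 s

Phase 1 (rising): v₀ = 9.00 m/s, a = -9.8 m/s².
v = v₀ + at → t = (0 − 9.00) / -9.8 = 0.918 s
v² = v₀² + 2aΔx → Δx = (0² − 9.00²)/(2·-9.8) = 4.13 m

Phase 2 (falling): v₀ = 0 m/s, a = -9.8 m/s².
Falls 30.1 m from rest: t = √(2·30.1/9.8) = 2.48 s; v = g·t = 24.3 m/s.
Total time = 0.918 + 2.48 = 3.40 s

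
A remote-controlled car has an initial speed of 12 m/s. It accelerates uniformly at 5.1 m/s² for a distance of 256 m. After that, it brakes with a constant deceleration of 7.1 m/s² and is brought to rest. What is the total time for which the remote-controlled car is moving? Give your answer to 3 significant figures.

15.3 s

Phase 1 (accelerating): v₀ = 12.0 m/s, a = 5.1 m/s².
v² = v₀² + 2aΔx = 12.0² + 2·5.1·256 = 2760 → v = 52.5 m/s
t = (v − v₀)/a = (52.5 − 12.0)/5.1 = 7.94 s

Phase 2 (decelerating): v₀ = 52.5 m/s, a = -7.1 m/s².
v = v₀ + at → t = (0 − 52.5) / -7.1 = 7.39 s
v² = v₀² + 2aΔx → Δx = (0² − 52.5²)/(2·-7.1) = 194 m
Total time = 7.94 + 7.39 = 15.3 s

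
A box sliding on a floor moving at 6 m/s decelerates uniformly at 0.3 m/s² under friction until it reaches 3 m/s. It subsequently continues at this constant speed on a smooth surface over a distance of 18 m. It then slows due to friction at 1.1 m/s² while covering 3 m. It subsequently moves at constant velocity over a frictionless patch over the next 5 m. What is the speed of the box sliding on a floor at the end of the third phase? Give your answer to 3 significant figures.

1.55 m/s

Phase 1 (decelerating): v₀ = 6.00 m/s, a = -0.3 m/s².
v = v₀ + at → t = (3 − 6.00) / -0.3 = 10.0 s
v² = v₀² + 2aΔx → Δx = (3² − 6.00²)/(2·-0.3) = 45.0 m

Phase 2 (constant speed): v₀ = 3.00 m/s, a = 0 m/s².
Constant speed: t = d/v = 18/3.00 = 6.00 s

Phase 3 (decelerating): v₀ = 3.00 m/s, a = -1.1 m/s².
v² = v₀² + 2aΔx = 3.00² + 2·-1.1·3 = 2.40 → v = 1.55 m/s
t = (v − v₀)/a = (1.55 − 3.00)/-1.1 = 1.32 s
Speed at end of phase 3 = 1.55 m/s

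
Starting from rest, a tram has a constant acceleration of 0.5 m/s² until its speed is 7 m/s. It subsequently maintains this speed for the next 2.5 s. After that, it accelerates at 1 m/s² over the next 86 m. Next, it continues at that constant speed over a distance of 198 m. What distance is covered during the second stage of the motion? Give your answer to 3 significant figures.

Phase 1 (accelerating): v₀ = 0 m/s, a = 0.5 m/s².
v = v₀ + at → t = (7 − 0) / 0.5 = 14.0 s
v² = v₀² + 2aΔx → Δx = (7² − 0²)/(2·0.5) = 49.0 m

Phase 2 (constant speed): v₀ = 7.00 m/s, a = 0 m/s².
v = v₀ + at = 7.00 + (0)(2.5) = 7.00 m/s
Δx = v₀t + ½at² = 7.00·2.5 + 0.5·0·2.5² = 17.5 m
Distance in phase 2 = 17.5 m

17.5 m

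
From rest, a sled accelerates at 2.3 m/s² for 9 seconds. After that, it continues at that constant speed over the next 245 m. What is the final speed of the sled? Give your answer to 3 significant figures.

20.7 m/s

Phase 1 (accelerating): v₀ = 0 m/s, a = 2.3 m/s².
v = v₀ + at = 0 + (2.3)(9) = 20.7 m/s
Δx = v₀t + ½at² = 0·9 + 0.5·2.3·9² = 93.1 m

Phase 2 (constant speed): v₀ = 20.7 m/s, a = 0 m/s².
Constant speed: t = d/v = 245/20.7 = 11.8 s
Final speed = 20.7 m/s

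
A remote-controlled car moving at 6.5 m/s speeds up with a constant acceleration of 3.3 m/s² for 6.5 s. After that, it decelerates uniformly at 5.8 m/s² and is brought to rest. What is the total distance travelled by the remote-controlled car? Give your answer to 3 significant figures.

179 m

Phase 1 (accelerating): v₀ = 6.50 m/s, a = 3.3 m/s².
v = v₀ + at = 6.50 + (3.3)(6.5) = 27.9 m/s
Δx = v₀t + ½at² = 6.50·6.5 + 0.5·3.3·6.5² = 112 m

Phase 2 (decelerating): v₀ = 27.9 m/s, a = -5.8 m/s².
v = v₀ + at → t = (0 − 27.9) / -5.8 = 4.82 s
v² = v₀² + 2aΔx → Δx = (0² − 27.9²)/(2·-5.8) = 67.3 m
Total distance = 112 + 67.3 = 179 m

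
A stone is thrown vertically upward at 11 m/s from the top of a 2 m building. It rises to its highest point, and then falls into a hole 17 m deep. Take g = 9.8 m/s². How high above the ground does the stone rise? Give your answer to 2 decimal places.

Phase 1 (rising): v₀ = 11.0 m/s, a = -9.8 m/s².
v = v₀ + at → t = (0 − 11.0) / -9.8 = 1.12 s
v² = v₀² + 2aΔx → Δx = (0² − 11.0²)/(2·-9.8) = 6.17 m
Maximum height = 2 + 6.17 = 8.17 m

8.17 m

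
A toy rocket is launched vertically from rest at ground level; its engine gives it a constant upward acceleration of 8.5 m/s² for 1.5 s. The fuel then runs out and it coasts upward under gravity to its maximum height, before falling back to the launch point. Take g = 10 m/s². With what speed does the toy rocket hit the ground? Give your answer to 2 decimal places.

18.81 m/s

Phase 1 (powered ascent): v₀ = 0 m/s, a = 8.5 m/s².
v = v₀ + at = 0 + (8.5)(1.5) = 12.8 m/s
Δx = v₀t + ½at² = 0·1.5 + 0.5·8.5·1.5² = 9.56 m

Phase 2 (coasting upward): v₀ = 12.8 m/s, a = -10 m/s².
v = v₀ + at → t = (0 − 12.8) / -10 = 1.27 s
v² = v₀² + 2aΔx → Δx = (0² − 12.8²)/(2·-10) = 8.13 m

Phase 3 (free fall): v₀ = 0 m/s, a = -10 m/s².
Falls 17.7 m from rest: t = √(2·17.7/10) = 1.88 s; v = g·t = 18.8 m/s.
Impact speed = 18.8 m/s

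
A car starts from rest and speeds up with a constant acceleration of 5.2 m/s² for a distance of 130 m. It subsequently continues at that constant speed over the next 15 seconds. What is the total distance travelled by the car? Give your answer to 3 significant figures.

Phase 1 (accelerating): v₀ = 0 m/s, a = 5.2 m/s².
v² = v₀² + 2aΔx = 0² + 2·5.2·130 = 1350 → v = 36.8 m/s
t = (v − v₀)/a = (36.8 − 0)/5.2 = 7.07 s

Phase 2 (constant speed): v₀ = 36.8 m/s, a = 0 m/s².
v = v₀ + at = 36.8 + (0)(15) = 36.8 m/s
Δx = v₀t + ½at² = 36.8·15 + 0.5·0·15² = 552 m
Total distance = 130 + 552 = 682 m

682 m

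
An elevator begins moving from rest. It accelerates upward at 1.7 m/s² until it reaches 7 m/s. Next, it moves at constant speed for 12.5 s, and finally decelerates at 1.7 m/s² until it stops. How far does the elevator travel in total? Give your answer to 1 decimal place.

116.3 m

Phase 1 (accelerating): v₀ = 0 m/s, a = 1.7 m/s².
v = v₀ + at → t = (7 − 0) / 1.7 = 4.12 s
v² = v₀² + 2aΔx → Δx = (7² − 0²)/(2·1.7) = 14.4 m

Phase 2 (constant speed): v₀ = 7.00 m/s, a = 0 m/s².
v = v₀ + at = 7.00 + (0)(12.5) = 7.00 m/s
Δx = v₀t + ½at² = 7.00·12.5 + 0.5·0·12.5² = 87.5 m

Phase 3 (decelerating): v₀ = 7.00 m/s, a = -1.7 m/s².
v = v₀ + at → t = (0 − 7.00) / -1.7 = 4.12 s
v² = v₀² + 2aΔx → Δx = (0² − 7.00²)/(2·-1.7) = 14.4 m
Total distance = 14.4 + 87.5 + 14.4 = 116 m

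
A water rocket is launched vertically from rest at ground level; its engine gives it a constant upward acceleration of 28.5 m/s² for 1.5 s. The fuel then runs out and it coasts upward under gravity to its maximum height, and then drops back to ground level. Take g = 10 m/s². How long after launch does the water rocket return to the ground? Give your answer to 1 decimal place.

Phase 1 (powered ascent): v₀ = 0 m/s, a = 28.5 m/s².
v = v₀ + at = 0 + (28.5)(1.5) = 42.8 m/s
Δx = v₀t + ½at² = 0·1.5 + 0.5·28.5·1.5² = 32.1 m

Phase 2 (coasting upward): v₀ = 42.8 m/s, a = -10 m/s².
v = v₀ + at → t = (0 − 42.8) / -10 = 4.28 s
v² = v₀² + 2aΔx → Δx = (0² − 42.8²)/(2·-10) = 91.4 m

Phase 3 (free fall): v₀ = 0 m/s, a = -10 m/s².
Falls 123 m from rest: t = √(2·123/10) = 4.97 s; v = g·t = 49.7 m/s.
Total time = 1.50 + 4.28 + 4.97 = 10.7 s

10.7 s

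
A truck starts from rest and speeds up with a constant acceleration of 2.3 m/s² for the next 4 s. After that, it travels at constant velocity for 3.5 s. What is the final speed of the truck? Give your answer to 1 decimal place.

Phase 1 (accelerating): v₀ = 0 m/s, a = 2.3 m/s².
v = v₀ + at = 0 + (2.3)(4) = 9.20 m/s
Δx = v₀t + ½at² = 0·4 + 0.5·2.3·4² = 18.4 m

Phase 2 (constant speed): v₀ = 9.20 m/s, a = 0 m/s².
v = v₀ + at = 9.20 + (0)(3.5) = 9.20 m/s
Δx = v₀t + ½at² = 9.20·3.5 + 0.5·0·3.5² = 32.2 m
Final speed = 9.20 m/s

9.2 m/s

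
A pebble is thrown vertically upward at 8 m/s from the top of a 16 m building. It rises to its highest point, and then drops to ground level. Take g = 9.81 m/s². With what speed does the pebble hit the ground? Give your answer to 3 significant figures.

Phase 1 (rising): v₀ = 8.00 m/s, a = -9.81 m/s².
v = v₀ + at → t = (0 − 8.00) / -9.81 = 0.815 s
v² = v₀² + 2aΔx → Δx = (0² − 8.00²)/(2·-9.81) = 3.26 m

Phase 2 (falling): v₀ = 0 m/s, a = -9.81 m/s².
Falls 19.3 m from rest: t = √(2·19.3/9.81) = 1.98 s; v = g·t = 19.4 m/s.
Final speed = 19.4 m/s

19.4 m/s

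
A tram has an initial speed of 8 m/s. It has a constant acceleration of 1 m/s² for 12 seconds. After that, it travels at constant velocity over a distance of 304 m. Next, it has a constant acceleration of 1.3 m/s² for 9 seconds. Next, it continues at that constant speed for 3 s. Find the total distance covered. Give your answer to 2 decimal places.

799.75 m

Phase 1 (accelerating): v₀ = 8.00 m/s, a = 1 m/s².
v = v₀ + at = 8.00 + (1)(12) = 20.0 m/s
Δx = v₀t + ½at² = 8.00·12 + 0.5·1·12² = 168 m

Phase 2 (constant speed): v₀ = 20.0 m/s, a = 0 m/s².
Constant speed: t = d/v = 304/20.0 = 15.2 s

Phase 3 (accelerating): v₀ = 20.0 m/s, a = 1.3 m/s².
v = v₀ + at = 20.0 + (1.3)(9) = 31.7 m/s
Δx = v₀t + ½at² = 20.0·9 + 0.5·1.3·9² = 233 m

Phase 4 (constant speed): v₀ = 31.7 m/s, a = 0 m/s².
v = v₀ + at = 31.7 + (0)(3) = 31.7 m/s
Δx = v₀t + ½at² = 31.7·3 + 0.5·0·3² = 95.1 m
Total distance = 168 + 304 + 233 + 95.1 = 800 m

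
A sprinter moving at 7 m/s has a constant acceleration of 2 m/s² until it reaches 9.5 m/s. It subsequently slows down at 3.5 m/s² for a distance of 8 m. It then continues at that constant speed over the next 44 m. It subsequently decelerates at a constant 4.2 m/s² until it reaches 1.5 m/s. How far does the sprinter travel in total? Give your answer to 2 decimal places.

Phase 1 (accelerating): v₀ = 7.00 m/s, a = 2 m/s².
v = v₀ + at → t = (9.5 − 7.00) / 2 = 1.25 s
v² = v₀² + 2aΔx → Δx = (9.5² − 7.00²)/(2·2) = 10.3 m

Phase 2 (decelerating): v₀ = 9.50 m/s, a = -3.5 m/s².
v² = v₀² + 2aΔx = 9.50² + 2·-3.5·8 = 34.2 → v = 5.85 m/s
t = (v − v₀)/a = (5.85 − 9.50)/-3.5 = 1.04 s

Phase 3 (constant speed): v₀ = 5.85 m/s, a = 0 m/s².
Constant speed: t = d/v = 44/5.85 = 7.52 s

Phase 4 (decelerating): v₀ = 5.85 m/s, a = -4.2 m/s².
v = v₀ + at → t = (1.5 − 5.85) / -4.2 = 1.04 s
v² = v₀² + 2aΔx → Δx = (1.5² − 5.85²)/(2·-4.2) = 3.81 m
Total distance = 10.3 + 8.00 + 44.0 + 3.81 = 66.1 m

66.12 m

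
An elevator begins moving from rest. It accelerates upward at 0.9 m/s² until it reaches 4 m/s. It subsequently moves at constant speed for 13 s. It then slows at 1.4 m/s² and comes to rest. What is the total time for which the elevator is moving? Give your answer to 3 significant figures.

20.3 s

Phase 1 (accelerating): v₀ = 0 m/s, a = 0.9 m/s².
v = v₀ + at → t = (4 − 0) / 0.9 = 4.44 s
v² = v₀² + 2aΔx → Δx = (4² − 0²)/(2·0.9) = 8.89 m

Phase 2 (constant speed): v₀ = 4.00 m/s, a = 0 m/s².
v = v₀ + at = 4.00 + (0)(13) = 4.00 m/s
Δx = v₀t + ½at² = 4.00·13 + 0.5·0·13² = 52.0 m

Phase 3 (decelerating): v₀ = 4.00 m/s, a = -1.4 m/s².
v = v₀ + at → t = (0 − 4.00) / -1.4 = 2.86 s
v² = v₀² + 2aΔx → Δx = (0² − 4.00²)/(2·-1.4) = 5.71 m
Total time = 4.44 + 13.0 + 2.86 = 20.3 s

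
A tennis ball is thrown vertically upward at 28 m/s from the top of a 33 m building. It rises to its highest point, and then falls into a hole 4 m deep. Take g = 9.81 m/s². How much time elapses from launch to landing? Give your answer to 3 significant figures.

Phase 1 (rising): v₀ = 28.0 m/s, a = -9.81 m/s².
v = v₀ + at → t = (0 − 28.0) / -9.81 = 2.85 s
v² = v₀² + 2aΔx → Δx = (0² − 28.0²)/(2·-9.81) = 40.0 m

Phase 2 (falling): v₀ = 0 m/s, a = -9.81 m/s².
Falls 77.0 m from rest: t = √(2·77.0/9.81) = 3.96 s; v = g·t = 38.9 m/s.
Total time = 2.85 + 3.96 = 6.82 s

6.82 s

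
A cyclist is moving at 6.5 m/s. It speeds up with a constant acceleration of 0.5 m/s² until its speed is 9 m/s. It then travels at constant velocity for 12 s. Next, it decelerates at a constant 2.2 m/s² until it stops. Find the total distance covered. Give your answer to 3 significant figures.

Phase 1 (accelerating): v₀ = 6.50 m/s, a = 0.5 m/s².
v = v₀ + at → t = (9 − 6.50) / 0.5 = 5.00 s
v² = v₀² + 2aΔx → Δx = (9² − 6.50²)/(2·0.5) = 38.8 m

Phase 2 (constant speed): v₀ = 9.00 m/s, a = 0 m/s².
v = v₀ + at = 9.00 + (0)(12) = 9.00 m/s
Δx = v₀t + ½at² = 9.00·12 + 0.5·0·12² = 108 m

Phase 3 (decelerating): v₀ = 9.00 m/s, a = -2.2 m/s².
v = v₀ + at → t = (0 − 9.00) / -2.2 = 4.09 s
v² = v₀² + 2aΔx → Δx = (0² − 9.00²)/(2·-2.2) = 18.4 m
Total distance = 38.8 + 108 + 18.4 = 165 m

165 m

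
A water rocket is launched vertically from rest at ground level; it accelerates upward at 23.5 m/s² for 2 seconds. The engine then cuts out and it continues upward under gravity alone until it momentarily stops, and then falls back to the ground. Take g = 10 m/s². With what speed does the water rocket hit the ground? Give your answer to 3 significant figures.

Phase 1 (powered ascent): v₀ = 0 m/s, a = 23.5 m/s².
v = v₀ + at = 0 + (23.5)(2) = 47.0 m/s
Δx = v₀t + ½at² = 0·2 + 0.5·23.5·2² = 47.0 m

Phase 2 (coasting upward): v₀ = 47.0 m/s, a = -10 m/s².
v = v₀ + at → t = (0 − 47.0) / -10 = 4.70 s
v² = v₀² + 2aΔx → Δx = (0² − 47.0²)/(2·-10) = 110 m

Phase 3 (free fall): v₀ = 0 m/s, a = -10 m/s².
Falls 157 m from rest: t = √(2·157/10) = 5.61 s; v = g·t = 56.1 m/s.
Impact speed = 56.1 m/s

56.1 m/s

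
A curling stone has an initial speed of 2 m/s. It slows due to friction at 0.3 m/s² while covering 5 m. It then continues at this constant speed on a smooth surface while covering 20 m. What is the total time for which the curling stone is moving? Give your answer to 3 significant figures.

Phase 1 (decelerating): v₀ = 2.00 m/s, a = -0.3 m/s².
v² = v₀² + 2aΔx = 2.00² + 2·-0.3·5 = 1.00 → v = 1.00 m/s
t = (v − v₀)/a = (1.00 − 2.00)/-0.3 = 3.33 s

Phase 2 (constant speed): v₀ = 1.00 m/s, a = 0 m/s².
Constant speed: t = d/v = 20/1.00 = 20.0 s
Total time = 3.33 + 20.0 = 23.3 s

23.3 s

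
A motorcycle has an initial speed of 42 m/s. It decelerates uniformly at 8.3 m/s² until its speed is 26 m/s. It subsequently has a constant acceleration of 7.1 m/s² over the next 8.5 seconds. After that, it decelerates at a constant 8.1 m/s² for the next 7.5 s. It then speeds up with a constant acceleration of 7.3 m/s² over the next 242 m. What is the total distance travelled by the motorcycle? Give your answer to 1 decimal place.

Phase 1 (decelerating): v₀ = 42.0 m/s, a = -8.3 m/s².
v = v₀ + at → t = (26 − 42.0) / -8.3 = 1.93 s
v² = v₀² + 2aΔx → Δx = (26² − 42.0²)/(2·-8.3) = 65.5 m

Phase 2 (accelerating): v₀ = 26.0 m/s, a = 7.1 m/s².
v = v₀ + at = 26.0 + (7.1)(8.5) = 86.3 m/s
Δx = v₀t + ½at² = 26.0·8.5 + 0.5·7.1·8.5² = 477 m

Phase 3 (decelerating): v₀ = 86.3 m/s, a = -8.1 m/s².
v = v₀ + at = 86.3 + (-8.1)(7.5) = 25.6 m/s
Δx = v₀t + ½at² = 86.3·7.5 + 0.5·-8.1·7.5² = 420 m

Phase 4 (accelerating): v₀ = 25.6 m/s, a = 7.3 m/s².
v² = v₀² + 2aΔx = 25.6² + 2·7.3·242 = 4190 → v = 64.7 m/s
t = (v − v₀)/a = (64.7 − 25.6)/7.3 = 5.36 s
Total distance = 65.5 + 477 + 420 + 242 = 1200 m

1204.8 m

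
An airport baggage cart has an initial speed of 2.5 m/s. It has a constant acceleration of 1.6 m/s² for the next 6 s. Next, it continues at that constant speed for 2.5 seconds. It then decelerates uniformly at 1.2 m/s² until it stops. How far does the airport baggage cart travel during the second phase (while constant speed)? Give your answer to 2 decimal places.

30.25 m

Phase 1 (accelerating): v₀ = 2.50 m/s, a = 1.6 m/s².
v = v₀ + at = 2.50 + (1.6)(6) = 12.1 m/s
Δx = v₀t + ½at² = 2.50·6 + 0.5·1.6·6² = 43.8 m

Phase 2 (constant speed): v₀ = 12.1 m/s, a = 0 m/s².
v = v₀ + at = 12.1 + (0)(2.5) = 12.1 m/s
Δx = v₀t + ½at² = 12.1·2.5 + 0.5·0·2.5² = 30.3 m
Distance in phase 2 = 30.3 m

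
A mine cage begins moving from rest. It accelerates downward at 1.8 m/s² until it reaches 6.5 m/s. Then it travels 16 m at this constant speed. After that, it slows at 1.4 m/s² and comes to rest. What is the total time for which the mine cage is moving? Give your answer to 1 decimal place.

10.7 s

Phase 1 (accelerating): v₀ = 0 m/s, a = 1.8 m/s².
v = v₀ + at → t = (6.5 − 0) / 1.8 = 3.61 s
v² = v₀² + 2aΔx → Δx = (6.5² − 0²)/(2·1.8) = 11.7 m

Phase 2 (constant speed): v₀ = 6.50 m/s, a = 0 m/s².
Constant speed: t = d/v = 16/6.50 = 2.46 s

Phase 3 (decelerating): v₀ = 6.50 m/s, a = -1.4 m/s².
v = v₀ + at → t = (0 − 6.50) / -1.4 = 4.64 s
v² = v₀² + 2aΔx → Δx = (0² − 6.50²)/(2·-1.4) = 15.1 m
Total time = 3.61 + 2.46 + 4.64 = 10.7 s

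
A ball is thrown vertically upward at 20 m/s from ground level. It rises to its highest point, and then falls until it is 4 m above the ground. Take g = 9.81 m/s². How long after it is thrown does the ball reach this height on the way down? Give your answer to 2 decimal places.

Phase 1 (rising): v₀ = 20.0 m/s, a = -9.81 m/s².
v = v₀ + at → t = (0 − 20.0) / -9.81 = 2.04 s
v² = v₀² + 2aΔx → Δx = (0² − 20.0²)/(2·-9.81) = 20.4 m

Phase 2 (falling): v₀ = 0 m/s, a = -9.81 m/s².
Falls 16.4 m from rest: t = √(2·16.4/9.81) = 1.83 s; v = g·t = 17.9 m/s.
Total time = 2.04 + 1.83 = 3.87 s

3.87 s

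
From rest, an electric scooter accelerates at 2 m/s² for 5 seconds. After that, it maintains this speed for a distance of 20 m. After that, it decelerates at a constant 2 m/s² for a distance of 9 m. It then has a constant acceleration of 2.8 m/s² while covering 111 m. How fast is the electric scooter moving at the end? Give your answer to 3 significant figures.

26.2 m/s

Phase 1 (accelerating): v₀ = 0 m/s, a = 2 m/s².
v = v₀ + at = 0 + (2)(5) = 10.0 m/s
Δx = v₀t + ½at² = 0·5 + 0.5·2·5² = 25.0 m

Phase 2 (constant speed): v₀ = 10.0 m/s, a = 0 m/s².
Constant speed: t = d/v = 20/10.0 = 2.00 s

Phase 3 (decelerating): v₀ = 10.0 m/s, a = -2 m/s².
v² = v₀² + 2aΔx = 10.0² + 2·-2·9 = 64.0 → v = 8.00 m/s
t = (v − v₀)/a = (8.00 − 10.0)/-2 = 1.00 s

Phase 4 (accelerating): v₀ = 8.00 m/s, a = 2.8 m/s².
v² = v₀² + 2aΔx = 8.00² + 2·2.8·111 = 686 → v = 26.2 m/s
t = (v − v₀)/a = (26.2 − 8.00)/2.8 = 6.49 s
Final speed = 26.2 m/s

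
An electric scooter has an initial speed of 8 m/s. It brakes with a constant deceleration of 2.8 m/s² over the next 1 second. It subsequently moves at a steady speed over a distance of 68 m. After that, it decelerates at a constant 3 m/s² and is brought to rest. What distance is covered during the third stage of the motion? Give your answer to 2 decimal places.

Phase 1 (decelerating): v₀ = 8.00 m/s, a = -2.8 m/s².
v = v₀ + at = 8.00 + (-2.8)(1) = 5.20 m/s
Δx = v₀t + ½at² = 8.00·1 + 0.5·-2.8·1² = 6.60 m

Phase 2 (constant speed): v₀ = 5.20 m/s, a = 0 m/s².
Constant speed: t = d/v = 68/5.20 = 13.1 s

Phase 3 (decelerating): v₀ = 5.20 m/s, a = -3 m/s².
v = v₀ + at → t = (0 − 5.20) / -3 = 1.73 s
v² = v₀² + 2aΔx → Δx = (0² − 5.20²)/(2·-3) = 4.51 m
Distance in phase 3 = 4.51 m

4.51 m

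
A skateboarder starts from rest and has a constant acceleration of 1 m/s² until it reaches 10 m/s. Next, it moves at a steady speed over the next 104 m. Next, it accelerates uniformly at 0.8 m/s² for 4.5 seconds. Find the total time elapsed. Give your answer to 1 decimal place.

Phase 1 (accelerating): v₀ = 0 m/s, a = 1 m/s².
v = v₀ + at → t = (10 − 0) / 1 = 10.0 s
v² = v₀² + 2aΔx → Δx = (10² − 0²)/(2·1) = 50.0 m

Phase 2 (constant speed): v₀ = 10.0 m/s, a = 0 m/s².
Constant speed: t = d/v = 104/10.0 = 10.4 s

Phase 3 (accelerating): v₀ = 10.0 m/s, a = 0.8 m/s².
v = v₀ + at = 10.0 + (0.8)(4.5) = 13.6 m/s
Δx = v₀t + ½at² = 10.0·4.5 + 0.5·0.8·4.5² = 53.1 m
Total time = 10.0 + 10.4 + 4.50 = 24.9 s

24.9 s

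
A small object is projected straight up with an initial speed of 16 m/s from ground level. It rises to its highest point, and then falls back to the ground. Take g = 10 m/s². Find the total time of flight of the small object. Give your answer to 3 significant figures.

3.20 s

Phase 1 (rising): v₀ = 16.0 m/s, a = -10 m/s².
v = v₀ + at → t = (0 − 16.0) / -10 = 1.60 s
v² = v₀² + 2aΔx → Δx = (0² − 16.0²)/(2·-10) = 12.8 m

Phase 2 (falling): v₀ = 0 m/s, a = -10 m/s².
Falls 12.8 m from rest: t = √(2·12.8/10) = 1.60 s; v = g·t = 16.0 m/s.
Total time = 1.60 + 1.60 = 3.20 s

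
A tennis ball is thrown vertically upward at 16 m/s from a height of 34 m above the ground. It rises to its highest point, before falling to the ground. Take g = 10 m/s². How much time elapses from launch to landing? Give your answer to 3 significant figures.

Phase 1 (rising): v₀ = 16.0 m/s, a = -10 m/s².
v = v₀ + at → t = (0 − 16.0) / -10 = 1.60 s
v² = v₀² + 2aΔx → Δx = (0² − 16.0²)/(2·-10) = 12.8 m

Phase 2 (falling): v₀ = 0 m/s, a = -10 m/s².
Falls 46.8 m from rest: t = √(2·46.8/10) = 3.06 s; v = g·t = 30.6 m/s.
Total time = 1.60 + 3.06 = 4.66 s

4.66 s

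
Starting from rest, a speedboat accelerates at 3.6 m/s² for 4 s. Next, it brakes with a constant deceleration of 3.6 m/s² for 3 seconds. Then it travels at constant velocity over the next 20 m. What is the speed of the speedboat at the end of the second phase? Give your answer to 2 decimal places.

Phase 1 (accelerating): v₀ = 0 m/s, a = 3.6 m/s².
v = v₀ + at = 0 + (3.6)(4) = 14.4 m/s
Δx = v₀t + ½at² = 0·4 + 0.5·3.6·4² = 28.8 m

Phase 2 (decelerating): v₀ = 14.4 m/s, a = -3.6 m/s².
v = v₀ + at = 14.4 + (-3.6)(3) = 3.60 m/s
Δx = v₀t + ½at² = 14.4·3 + 0.5·-3.6·3² = 27.0 m
Speed at end of phase 2 = 3.60 m/s

3.60 m/s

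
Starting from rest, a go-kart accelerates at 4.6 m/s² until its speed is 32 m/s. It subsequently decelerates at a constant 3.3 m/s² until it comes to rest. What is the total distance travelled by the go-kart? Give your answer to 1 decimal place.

266.5 m

Phase 1 (accelerating): v₀ = 0 m/s, a = 4.6 m/s².
v = v₀ + at → t = (32 − 0) / 4.6 = 6.96 s
v² = v₀² + 2aΔx → Δx = (32² − 0²)/(2·4.6) = 111 m

Phase 2 (decelerating): v₀ = 32.0 m/s, a = -3.3 m/s².
v = v₀ + at → t = (0 − 32.0) / -3.3 = 9.70 s
v² = v₀² + 2aΔx → Δx = (0² − 32.0²)/(2·-3.3) = 155 m
Total distance = 111 + 155 = 266 m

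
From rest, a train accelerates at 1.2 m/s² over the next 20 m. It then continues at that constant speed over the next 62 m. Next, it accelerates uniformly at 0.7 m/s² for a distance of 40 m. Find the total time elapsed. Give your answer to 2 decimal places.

19.39 s

Phase 1 (accelerating): v₀ = 0 m/s, a = 1.2 m/s².
v² = v₀² + 2aΔx = 0² + 2·1.2·20 = 48.0 → v = 6.93 m/s
t = (v − v₀)/a = (6.93 − 0)/1.2 = 5.77 s

Phase 2 (constant speed): v₀ = 6.93 m/s, a = 0 m/s².
Constant speed: t = d/v = 62/6.93 = 8.95 s

Phase 3 (accelerating): v₀ = 6.93 m/s, a = 0.7 m/s².
v² = v₀² + 2aΔx = 6.93² + 2·0.7·40 = 104 → v = 10.2 m/s
t = (v − v₀)/a = (10.2 − 6.93)/0.7 = 4.67 s
Total time = 5.77 + 8.95 + 4.67 = 19.4 s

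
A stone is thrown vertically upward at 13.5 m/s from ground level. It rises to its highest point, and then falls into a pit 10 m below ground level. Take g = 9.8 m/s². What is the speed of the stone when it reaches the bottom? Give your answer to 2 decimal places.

Phase 1 (rising): v₀ = 13.5 m/s, a = -9.8 m/s².
v = v₀ + at → t = (0 − 13.5) / -9.8 = 1.38 s
v² = v₀² + 2aΔx → Δx = (0² − 13.5²)/(2·-9.8) = 9.30 m

Phase 2 (falling): v₀ = 0 m/s, a = -9.8 m/s².
Falls 19.3 m from rest: t = √(2·19.3/9.8) = 1.98 s; v = g·t = 19.4 m/s.
Final speed = 19.4 m/s

19.45 m/s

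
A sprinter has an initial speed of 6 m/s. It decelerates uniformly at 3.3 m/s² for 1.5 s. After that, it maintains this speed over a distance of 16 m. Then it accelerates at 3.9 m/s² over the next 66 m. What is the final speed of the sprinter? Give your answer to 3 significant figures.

Phase 1 (decelerating): v₀ = 6.00 m/s, a = -3.3 m/s².
v = v₀ + at = 6.00 + (-3.3)(1.5) = 1.05 m/s
Δx = v₀t + ½at² = 6.00·1.5 + 0.5·-3.3·1.5² = 5.29 m

Phase 2 (constant speed): v₀ = 1.05 m/s, a = 0 m/s².
Constant speed: t = d/v = 16/1.05 = 15.2 s

Phase 3 (accelerating): v₀ = 1.05 m/s, a = 3.9 m/s².
v² = v₀² + 2aΔx = 1.05² + 2·3.9·66 = 516 → v = 22.7 m/s
t = (v − v₀)/a = (22.7 − 1.05)/3.9 = 5.55 s
Final speed = 22.7 m/s

22.7 m/s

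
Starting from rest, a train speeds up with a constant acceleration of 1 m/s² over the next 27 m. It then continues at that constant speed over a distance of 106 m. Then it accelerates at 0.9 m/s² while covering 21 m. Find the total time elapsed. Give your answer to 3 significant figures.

Phase 1 (accelerating): v₀ = 0 m/s, a = 1 m/s².
v² = v₀² + 2aΔx = 0² + 2·1·27 = 54.0 → v = 7.35 m/s
t = (v − v₀)/a = (7.35 − 0)/1 = 7.35 s

Phase 2 (constant speed): v₀ = 7.35 m/s, a = 0 m/s².
Constant speed: t = d/v = 106/7.35 = 14.4 s

Phase 3 (accelerating): v₀ = 7.35 m/s, a = 0.9 m/s².
v² = v₀² + 2aΔx = 7.35² + 2·0.9·21 = 91.8 → v = 9.58 m/s
t = (v − v₀)/a = (9.58 − 7.35)/0.9 = 2.48 s
Total time = 7.35 + 14.4 + 2.48 = 24.3 s

24.3 s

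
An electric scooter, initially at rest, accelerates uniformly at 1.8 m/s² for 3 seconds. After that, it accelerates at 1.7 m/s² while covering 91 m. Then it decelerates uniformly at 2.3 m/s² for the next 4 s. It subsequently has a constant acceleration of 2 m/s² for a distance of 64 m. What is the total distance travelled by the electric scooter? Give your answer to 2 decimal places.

Phase 1 (accelerating): v₀ = 0 m/s, a = 1.8 m/s².
v = v₀ + at = 0 + (1.8)(3) = 5.40 m/s
Δx = v₀t + ½at² = 0·3 + 0.5·1.8·3² = 8.10 m

Phase 2 (accelerating): v₀ = 5.40 m/s, a = 1.7 m/s².
v² = v₀² + 2aΔx = 5.40² + 2·1.7·91 = 339 → v = 18.4 m/s
t = (v − v₀)/a = (18.4 − 5.40)/1.7 = 7.65 s

Phase 3 (decelerating): v₀ = 18.4 m/s, a = -2.3 m/s².
v = v₀ + at = 18.4 + (-2.3)(4) = 9.20 m/s
Δx = v₀t + ½at² = 18.4·4 + 0.5·-2.3·4² = 55.2 m

Phase 4 (accelerating): v₀ = 9.20 m/s, a = 2 m/s².
v² = v₀² + 2aΔx = 9.20² + 2·2·64 = 341 → v = 18.5 m/s
t = (v − v₀)/a = (18.5 − 9.20)/2 = 4.63 s
Total distance = 8.10 + 91.0 + 55.2 + 64.0 = 218 m

218.30 m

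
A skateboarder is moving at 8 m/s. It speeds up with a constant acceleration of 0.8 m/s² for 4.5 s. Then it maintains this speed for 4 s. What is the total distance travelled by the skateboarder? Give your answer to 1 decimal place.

90.5 m

Phase 1 (accelerating): v₀ = 8.00 m/s, a = 0.8 m/s².
v = v₀ + at = 8.00 + (0.8)(4.5) = 11.6 m/s
Δx = v₀t + ½at² = 8.00·4.5 + 0.5·0.8·4.5² = 44.1 m

Phase 2 (constant speed): v₀ = 11.6 m/s, a = 0 m/s².
v = v₀ + at = 11.6 + (0)(4) = 11.6 m/s
Δx = v₀t + ½at² = 11.6·4 + 0.5·0·4² = 46.4 m
Total distance = 44.1 + 46.4 = 90.5 m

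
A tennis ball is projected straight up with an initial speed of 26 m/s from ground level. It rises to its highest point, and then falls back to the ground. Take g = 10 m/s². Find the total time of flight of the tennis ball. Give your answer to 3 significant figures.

5.20 s

Phase 1 (rising): v₀ = 26.0 m/s, a = -10 m/s².
v = v₀ + at → t = (0 − 26.0) / -10 = 2.60 s
v² = v₀² + 2aΔx → Δx = (0² − 26.0²)/(2·-10) = 33.8 m

Phase 2 (falling): v₀ = 0 m/s, a = -10 m/s².
Falls 33.8 m from rest: t = √(2·33.8/10) = 2.60 s; v = g·t = 26.0 m/s.
Total time = 2.60 + 2.60 = 5.20 s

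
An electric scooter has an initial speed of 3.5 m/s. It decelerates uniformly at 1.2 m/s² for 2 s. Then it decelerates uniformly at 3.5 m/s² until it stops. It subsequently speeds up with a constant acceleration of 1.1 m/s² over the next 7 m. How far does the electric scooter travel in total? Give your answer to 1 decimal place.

11.8 m

Phase 1 (decelerating): v₀ = 3.50 m/s, a = -1.2 m/s².
v = v₀ + at = 3.50 + (-1.2)(2) = 1.10 m/s
Δx = v₀t + ½at² = 3.50·2 + 0.5·-1.2·2² = 4.60 m

Phase 2 (decelerating): v₀ = 1.10 m/s, a = -3.5 m/s².
v = v₀ + at → t = (0 − 1.10) / -3.5 = 0.314 s
v² = v₀² + 2aΔx → Δx = (0² − 1.10²)/(2·-3.5) = 0.173 m

Phase 3 (accelerating): v₀ = 0 m/s, a = 1.1 m/s².
v² = v₀² + 2aΔx = 0² + 2·1.1·7 = 15.4 → v = 3.92 m/s
t = (v − v₀)/a = (3.92 − 0)/1.1 = 3.57 s
Total distance = 4.60 + 0.173 + 7.00 = 11.8 m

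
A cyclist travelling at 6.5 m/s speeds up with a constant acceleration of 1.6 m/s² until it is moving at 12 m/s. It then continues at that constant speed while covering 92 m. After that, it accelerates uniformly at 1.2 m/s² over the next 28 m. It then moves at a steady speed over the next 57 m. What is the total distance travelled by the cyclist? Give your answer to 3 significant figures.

209 m

Phase 1 (accelerating): v₀ = 6.50 m/s, a = 1.6 m/s².
v = v₀ + at → t = (12 − 6.50) / 1.6 = 3.44 s
v² = v₀² + 2aΔx → Δx = (12² − 6.50²)/(2·1.6) = 31.8 m

Phase 2 (constant speed): v₀ = 12.0 m/s, a = 0 m/s².
Constant speed: t = d/v = 92/12.0 = 7.67 s

Phase 3 (accelerating): v₀ = 12.0 m/s, a = 1.2 m/s².
v² = v₀² + 2aΔx = 12.0² + 2·1.2·28 = 211 → v = 14.5 m/s
t = (v − v₀)/a = (14.5 − 12.0)/1.2 = 2.11 s

Phase 4 (constant speed): v₀ = 14.5 m/s, a = 0 m/s².
Constant speed: t = d/v = 57/14.5 = 3.92 s
Total distance = 31.8 + 92.0 + 28.0 + 57.0 = 209 m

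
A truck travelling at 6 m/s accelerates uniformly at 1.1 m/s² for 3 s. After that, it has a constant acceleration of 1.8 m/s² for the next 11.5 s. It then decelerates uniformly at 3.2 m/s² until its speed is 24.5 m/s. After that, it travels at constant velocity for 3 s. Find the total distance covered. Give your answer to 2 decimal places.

369.26 m

Phase 1 (accelerating): v₀ = 6.00 m/s, a = 1.1 m/s².
v = v₀ + at = 6.00 + (1.1)(3) = 9.30 m/s
Δx = v₀t + ½at² = 6.00·3 + 0.5·1.1·3² = 22.9 m

Phase 2 (accelerating): v₀ = 9.30 m/s, a = 1.8 m/s².
v = v₀ + at = 9.30 + (1.8)(11.5) = 30.0 m/s
Δx = v₀t + ½at² = 9.30·11.5 + 0.5·1.8·11.5² = 226 m

Phase 3 (decelerating): v₀ = 30.0 m/s, a = -3.2 m/s².
v = v₀ + at → t = (24.5 − 30.0) / -3.2 = 1.72 s
v² = v₀² + 2aΔx → Δx = (24.5² − 30.0²)/(2·-3.2) = 46.8 m

Phase 4 (constant speed): v₀ = 24.5 m/s, a = 0 m/s².
v = v₀ + at = 24.5 + (0)(3) = 24.5 m/s
Δx = v₀t + ½at² = 24.5·3 + 0.5·0·3² = 73.5 m
Total distance = 22.9 + 226 + 46.8 + 73.5 = 369 m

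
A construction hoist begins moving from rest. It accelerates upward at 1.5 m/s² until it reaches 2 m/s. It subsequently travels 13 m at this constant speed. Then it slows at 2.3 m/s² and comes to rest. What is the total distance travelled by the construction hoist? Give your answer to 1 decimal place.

Phase 1 (accelerating): v₀ = 0 m/s, a = 1.5 m/s².
v = v₀ + at → t = (2 − 0) / 1.5 = 1.33 s
v² = v₀² + 2aΔx → Δx = (2² − 0²)/(2·1.5) = 1.33 m

Phase 2 (constant speed): v₀ = 2.00 m/s, a = 0 m/s².
Constant speed: t = d/v = 13/2.00 = 6.50 s

Phase 3 (decelerating): v₀ = 2.00 m/s, a = -2.3 m/s².
v = v₀ + at → t = (0 − 2.00) / -2.3 = 0.870 s
v² = v₀² + 2aΔx → Δx = (0² − 2.00²)/(2·-2.3) = 0.870 m
Total distance = 1.33 + 13.0 + 0.870 = 15.2 m

15.2 m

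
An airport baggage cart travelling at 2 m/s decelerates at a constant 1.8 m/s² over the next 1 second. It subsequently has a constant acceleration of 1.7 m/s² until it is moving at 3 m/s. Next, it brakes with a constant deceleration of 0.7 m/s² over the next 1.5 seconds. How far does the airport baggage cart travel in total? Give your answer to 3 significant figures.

7.45 m

Phase 1 (decelerating): v₀ = 2.00 m/s, a = -1.8 m/s².
v = v₀ + at = 2.00 + (-1.8)(1) = 0.200 m/s
Δx = v₀t + ½at² = 2.00·1 + 0.5·-1.8·1² = 1.10 m

Phase 2 (accelerating): v₀ = 0.200 m/s, a = 1.7 m/s².
v = v₀ + at → t = (3 − 0.200) / 1.7 = 1.65 s
v² = v₀² + 2aΔx → Δx = (3² − 0.200²)/(2·1.7) = 2.64 m

Phase 3 (decelerating): v₀ = 3.00 m/s, a = -0.7 m/s².
v = v₀ + at = 3.00 + (-0.7)(1.5) = 1.95 m/s
Δx = v₀t + ½at² = 3.00·1.5 + 0.5·-0.7·1.5² = 3.71 m
Total distance = 1.10 + 2.64 + 3.71 = 7.45 m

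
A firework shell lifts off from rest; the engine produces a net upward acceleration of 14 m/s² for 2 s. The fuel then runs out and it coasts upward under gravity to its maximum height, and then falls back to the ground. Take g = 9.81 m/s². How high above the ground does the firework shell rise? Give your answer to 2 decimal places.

67.96 m

Phase 1 (powered ascent): v₀ = 0 m/s, a = 14 m/s².
v = v₀ + at = 0 + (14)(2) = 28.0 m/s
Δx = v₀t + ½at² = 0·2 + 0.5·14·2² = 28.0 m

Phase 2 (coasting upward): v₀ = 28.0 m/s, a = -9.81 m/s².
v = v₀ + at → t = (0 − 28.0) / -9.81 = 2.85 s
v² = v₀² + 2aΔx → Δx = (0² − 28.0²)/(2·-9.81) = 40.0 m
Maximum height = 28.0 + 40.0 = 68.0 m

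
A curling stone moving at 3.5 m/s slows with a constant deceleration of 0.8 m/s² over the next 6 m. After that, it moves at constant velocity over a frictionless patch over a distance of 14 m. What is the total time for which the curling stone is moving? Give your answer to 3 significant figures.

10.9 s

Phase 1 (decelerating): v₀ = 3.50 m/s, a = -0.8 m/s².
v² = v₀² + 2aΔx = 3.50² + 2·-0.8·6 = 2.65 → v = 1.63 m/s
t = (v − v₀)/a = (1.63 − 3.50)/-0.8 = 2.34 s

Phase 2 (constant speed): v₀ = 1.63 m/s, a = 0 m/s².
Constant speed: t = d/v = 14/1.63 = 8.60 s
Total time = 2.34 + 8.60 = 10.9 s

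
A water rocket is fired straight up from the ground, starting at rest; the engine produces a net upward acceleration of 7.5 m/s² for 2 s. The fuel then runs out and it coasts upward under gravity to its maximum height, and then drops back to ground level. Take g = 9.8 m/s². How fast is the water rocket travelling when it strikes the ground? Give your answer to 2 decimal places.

Phase 1 (powered ascent): v₀ = 0 m/s, a = 7.5 m/s².
v = v₀ + at = 0 + (7.5)(2) = 15.0 m/s
Δx = v₀t + ½at² = 0·2 + 0.5·7.5·2² = 15.0 m

Phase 2 (coasting upward): v₀ = 15.0 m/s, a = -9.8 m/s².
v = v₀ + at → t = (0 − 15.0) / -9.8 = 1.53 s
v² = v₀² + 2aΔx → Δx = (0² − 15.0²)/(2·-9.8) = 11.5 m

Phase 3 (free fall): v₀ = 0 m/s, a = -9.8 m/s².
Falls 26.5 m from rest: t = √(2·26.5/9.8) = 2.32 s; v = g·t = 22.8 m/s.
Impact speed = 22.8 m/s

22.78 m/s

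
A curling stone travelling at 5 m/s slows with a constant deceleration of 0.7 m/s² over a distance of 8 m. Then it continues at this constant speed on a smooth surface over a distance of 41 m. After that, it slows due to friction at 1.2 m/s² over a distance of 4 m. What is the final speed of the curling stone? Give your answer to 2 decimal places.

2.05 m/s

Phase 1 (decelerating): v₀ = 5.00 m/s, a = -0.7 m/s².
v² = v₀² + 2aΔx = 5.00² + 2·-0.7·8 = 13.8 → v = 3.71 m/s
t = (v − v₀)/a = (3.71 − 5.00)/-0.7 = 1.84 s

Phase 2 (constant speed): v₀ = 3.71 m/s, a = 0 m/s².
Constant speed: t = d/v = 41/3.71 = 11.0 s

Phase 3 (decelerating): v₀ = 3.71 m/s, a = -1.2 m/s².
v² = v₀² + 2aΔx = 3.71² + 2·-1.2·4 = 4.20 → v = 2.05 m/s
t = (v − v₀)/a = (2.05 − 3.71)/-1.2 = 1.39 s
Final speed = 2.05 m/s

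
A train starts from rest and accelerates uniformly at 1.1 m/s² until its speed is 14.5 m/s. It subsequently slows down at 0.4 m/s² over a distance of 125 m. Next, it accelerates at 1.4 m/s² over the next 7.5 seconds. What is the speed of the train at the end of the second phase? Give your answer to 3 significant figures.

10.5 m/s

Phase 1 (accelerating): v₀ = 0 m/s, a = 1.1 m/s².
v = v₀ + at → t = (14.5 − 0) / 1.1 = 13.2 s
v² = v₀² + 2aΔx → Δx = (14.5² − 0²)/(2·1.1) = 95.6 m

Phase 2 (decelerating): v₀ = 14.5 m/s, a = -0.4 m/s².
v² = v₀² + 2aΔx = 14.5² + 2·-0.4·125 = 110 → v = 10.5 m/s
t = (v − v₀)/a = (10.5 − 14.5)/-0.4 = 10.0 s
Speed at end of phase 2 = 10.5 m/s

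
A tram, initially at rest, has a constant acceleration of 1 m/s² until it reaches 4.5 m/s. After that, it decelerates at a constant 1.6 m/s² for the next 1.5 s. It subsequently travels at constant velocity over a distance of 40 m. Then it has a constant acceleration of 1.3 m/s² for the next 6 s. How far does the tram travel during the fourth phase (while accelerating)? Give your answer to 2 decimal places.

36.00 m

Phase 1 (accelerating): v₀ = 0 m/s, a = 1 m/s².
v = v₀ + at → t = (4.5 − 0) / 1 = 4.50 s
v² = v₀² + 2aΔx → Δx = (4.5² − 0²)/(2·1) = 10.1 m

Phase 2 (decelerating): v₀ = 4.50 m/s, a = -1.6 m/s².
v = v₀ + at = 4.50 + (-1.6)(1.5) = 2.10 m/s
Δx = v₀t + ½at² = 4.50·1.5 + 0.5·-1.6·1.5² = 4.95 m

Phase 3 (constant speed): v₀ = 2.10 m/s, a = 0 m/s².
Constant speed: t = d/v = 40/2.10 = 19.0 s

Phase 4 (accelerating): v₀ = 2.10 m/s, a = 1.3 m/s².
v = v₀ + at = 2.10 + (1.3)(6) = 9.90 m/s
Δx = v₀t + ½at² = 2.10·6 + 0.5·1.3·6² = 36.0 m
Distance in phase 4 = 36.0 m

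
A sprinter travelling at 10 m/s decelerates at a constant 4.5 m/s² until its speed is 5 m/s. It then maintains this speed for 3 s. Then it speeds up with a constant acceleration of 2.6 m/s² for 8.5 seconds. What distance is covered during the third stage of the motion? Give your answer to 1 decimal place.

Phase 1 (decelerating): v₀ = 10.0 m/s, a = -4.5 m/s².
v = v₀ + at → t = (5 − 10.0) / -4.5 = 1.11 s
v² = v₀² + 2aΔx → Δx = (5² − 10.0²)/(2·-4.5) = 8.33 m

Phase 2 (constant speed): v₀ = 5.00 m/s, a = 0 m/s².
v = v₀ + at = 5.00 + (0)(3) = 5.00 m/s
Δx = v₀t + ½at² = 5.00·3 + 0.5·0·3² = 15.0 m

Phase 3 (accelerating): v₀ = 5.00 m/s, a = 2.6 m/s².
v = v₀ + at = 5.00 + (2.6)(8.5) = 27.1 m/s
Δx = v₀t + ½at² = 5.00·8.5 + 0.5·2.6·8.5² = 136 m
Distance in phase 3 = 136 m

136.4 m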